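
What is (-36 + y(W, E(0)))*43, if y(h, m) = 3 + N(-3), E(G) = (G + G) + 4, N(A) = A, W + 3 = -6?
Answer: -1548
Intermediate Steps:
W = -9 (W = -3 - 6 = -9)
E(G) = 4 + 2*G (E(G) = 2*G + 4 = 4 + 2*G)
y(h, m) = 0 (y(h, m) = 3 - 3 = 0)
(-36 + y(W, E(0)))*43 = (-36 + 0)*43 = -36*43 = -1548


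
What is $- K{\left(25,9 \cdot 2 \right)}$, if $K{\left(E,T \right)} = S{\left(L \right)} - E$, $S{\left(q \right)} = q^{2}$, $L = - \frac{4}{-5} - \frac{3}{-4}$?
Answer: $\frac{9039}{400} \approx 22.598$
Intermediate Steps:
$L = \frac{31}{20}$ ($L = \left(-4\right) \left(- \frac{1}{5}\right) - - \frac{3}{4} = \frac{4}{5} + \frac{3}{4} = \frac{31}{20} \approx 1.55$)
$K{\left(E,T \right)} = \frac{961}{400} - E$ ($K{\left(E,T \right)} = \left(\frac{31}{20}\right)^{2} - E = \frac{961}{400} - E$)
$- K{\left(25,9 \cdot 2 \right)} = - (\frac{961}{400} - 25) = \left(-1\right) \left(- \frac{9039}{400}\right) = \frac{9039}{400}$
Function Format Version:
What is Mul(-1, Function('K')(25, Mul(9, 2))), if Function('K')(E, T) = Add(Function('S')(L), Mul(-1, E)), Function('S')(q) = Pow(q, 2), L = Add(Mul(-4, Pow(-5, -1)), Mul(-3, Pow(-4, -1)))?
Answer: Rational(9039, 400) ≈ 22.598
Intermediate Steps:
L = Rational(31, 20) (L = Add(Mul(-4, Rational(-1, 5)), Mul(-3, Rational(-1, 4))) = Add(Rational(4, 5), Rational(3, 4)) = Rational(31, 20) ≈ 1.5500)
Function('K')(E, T) = Add(Rational(961, 400), Mul(-1, E)) (Function('K')(E, T) = Add(Pow(Rational(31, 20), 2), Mul(-1, E)) = Add(Rational(961, 400), Mul(-1, E)))
Mul(-1, Function('K')(25, Mul(9, 2))) = Mul(-1, Add(Rational(961, 400), Mul(-1, 25))) = Mul(-1, Add(Rational(961, 400), -25)) = Mul(-1, Rational(-9039, 400)) = Rational(9039, 400)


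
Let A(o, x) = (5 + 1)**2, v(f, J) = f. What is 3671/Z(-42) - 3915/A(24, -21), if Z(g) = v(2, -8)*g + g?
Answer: -34747/252 ≈ -137.89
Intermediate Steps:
Z(g) = 3*g (Z(g) = 2*g + g = 3*g)
A(o, x) = 36 (A(o, x) = 6**2 = 36)
3671/Z(-42) - 3915/A(24, -21) = 3671/((3*(-42))) - 3915/36 = 3671/(-126) - 3915*1/36 = 3671*(-1/126) - 435/4 = -3671/126 - 435/4 = -34747/252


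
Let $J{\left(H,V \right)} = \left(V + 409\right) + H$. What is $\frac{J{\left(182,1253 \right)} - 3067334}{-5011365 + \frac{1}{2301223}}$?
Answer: $\frac{3527188047135}{5766134199697} \approx 0.61171$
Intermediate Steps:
$J{\left(H,V \right)} = 409 + H + V$ ($J{\left(H,V \right)} = \left(409 + V\right) + H = 409 + H + V$)
$\frac{J{\left(182,1253 \right)} - 3067334}{-5011365 + \frac{1}{2301223}} = \frac{\left(409 + 182 + 1253\right) - 3067334}{-5011365 + \frac{1}{2301223}} = \frac{1844 - 3067334}{-5011365 + \frac{1}{2301223}} = - \frac{3065490}{- \frac{11532268399394}{2301223}} = \left(-3065490\right) \left(- \frac{2301223}{11532268399394}\right) = \frac{3527188047135}{5766134199697}$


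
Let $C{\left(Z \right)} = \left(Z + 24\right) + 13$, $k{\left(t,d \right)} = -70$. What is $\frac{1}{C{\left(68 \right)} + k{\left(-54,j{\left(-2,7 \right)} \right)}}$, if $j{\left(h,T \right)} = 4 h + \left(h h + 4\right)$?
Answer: $\frac{1}{35} \approx 0.028571$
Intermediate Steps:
$j{\left(h,T \right)} = 4 + h^{2} + 4 h$ ($j{\left(h,T \right)} = 4 h + \left(h^{2} + 4\right) = 4 h + \left(4 + h^{2}\right) = 4 + h^{2} + 4 h$)
$C{\left(Z \right)} = 37 + Z$ ($C{\left(Z \right)} = \left(24 + Z\right) + 13 = 37 + Z$)
$\frac{1}{C{\left(68 \right)} + k{\left(-54,j{\left(-2,7 \right)} \right)}} = \frac{1}{\left(37 + 68\right) - 70} = \frac{1}{105 - 70} = \frac{1}{35}$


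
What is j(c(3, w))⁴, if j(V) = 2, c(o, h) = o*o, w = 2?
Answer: 16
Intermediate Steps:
c(o, h) = o²
j(c(3, w))⁴ = 2⁴ = 16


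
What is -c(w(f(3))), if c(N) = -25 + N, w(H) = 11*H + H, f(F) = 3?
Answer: -11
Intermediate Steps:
w(H) = 12*H
-c(w(f(3))) = -(-25 + 12*3) = -(-25 + 36) = -1*11 = -11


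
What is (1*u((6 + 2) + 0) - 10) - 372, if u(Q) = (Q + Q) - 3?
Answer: -369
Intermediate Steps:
u(Q) = -3 + 2*Q (u(Q) = 2*Q - 3 = -3 + 2*Q)
(1*u((6 + 2) + 0) - 10) - 372 = (1*(-3 + 2*((6 + 2) + 0)) - 10) - 372 = (1*(-3 + 2*(8 + 0)) - 10) - 372 = (1*(-3 + 2*8) - 10) - 372 = (1*(-3 + 16) - 10) - 372 = (1*13 - 10) - 372 = (13 - 10) - 372 = 3 - 372 = -369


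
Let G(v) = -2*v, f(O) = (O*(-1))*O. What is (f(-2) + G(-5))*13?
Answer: 78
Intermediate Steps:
f(O) = -O² (f(O) = (-O)*O = -O²)
(f(-2) + G(-5))*13 = (-1*(-2)² - 2*(-5))*13 = (-1*4 + 10)*13 = (-4 + 10)*13 = 6*13 = 78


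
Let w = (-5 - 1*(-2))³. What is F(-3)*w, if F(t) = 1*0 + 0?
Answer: 0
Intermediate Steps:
w = -27 (w = (-5 + 2)³ = (-3)³ = -27)
F(t) = 0 (F(t) = 0 + 0 = 0)
F(-3)*w = 0*(-27) = 0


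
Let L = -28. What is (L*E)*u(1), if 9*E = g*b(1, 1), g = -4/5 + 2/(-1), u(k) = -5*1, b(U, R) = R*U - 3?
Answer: 784/9 ≈ 87.111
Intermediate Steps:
b(U, R) = -3 + R*U
u(k) = -5
g = -14/5 (g = -4*⅕ + 2*(-1) = -⅘ - 2 = -14/5 ≈ -2.8000)
E = 28/45 (E = (-14*(-3 + 1*1)/5)/9 = (-14*(-3 + 1)/5)/9 = (-14/5*(-2))/9 = (⅑)*(28/5) = 28/45 ≈ 0.62222)
(L*E)*u(1) = -28*28/45*(-5) = -784/45*(-5) = 784/9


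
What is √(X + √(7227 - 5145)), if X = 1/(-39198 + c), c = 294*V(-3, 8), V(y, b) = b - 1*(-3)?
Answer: √(-111 + 3992004*√2082)/1998 ≈ 6.7549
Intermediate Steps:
V(y, b) = 3 + b (V(y, b) = b + 3 = 3 + b)
c = 3234 (c = 294*(3 + 8) = 294*11 = 3234)
X = -1/35964 (X = 1/(-39198 + 3234) = 1/(-35964) = -1/35964 ≈ -2.7806e-5)
√(X + √(7227 - 5145)) = √(-1/35964 + √(7227 - 5145)) = √(-1/35964 + √2082)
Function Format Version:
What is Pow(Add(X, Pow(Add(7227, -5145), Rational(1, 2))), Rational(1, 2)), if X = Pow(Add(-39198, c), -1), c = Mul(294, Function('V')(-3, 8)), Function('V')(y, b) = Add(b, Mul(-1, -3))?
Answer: Mul(Rational(1, 1998), Pow(Add(-111, Mul(3992004, Pow(2082, Rational(1, 2)))), Rational(1, 2))) ≈ 6.7549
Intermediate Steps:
Function('V')(y, b) = Add(3, b) (Function('V')(y, b) = Add(b, 3) = Add(3, b))
c = 3234 (c = Mul(294, Add(3, 8)) = Mul(294, 11) = 3234)
X = Rational(-1, 35964) (X = Pow(Add(-39198, 3234), -1) = Pow(-35964, -1) = Rational(-1, 35964) ≈ -2.7806e-5)
Pow(Add(X, Pow(Add(7227, -5145), Rational(1, 2))), Rational(1, 2)) = Pow(Add(Rational(-1, 35964), Pow(Add(7227, -5145), Rational(1, 2))), Rational(1, 2)) = Pow(Add(Rational(-1, 35964), Pow(2082, Rational(1, 2))), Rational(1, 2))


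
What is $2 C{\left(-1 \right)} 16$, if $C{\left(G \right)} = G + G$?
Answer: $-64$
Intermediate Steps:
$C{\left(G \right)} = 2 G$
$2 C{\left(-1 \right)} 16 = 2 \cdot 2 \left(-1\right) 16 = 2 \left(-2\right) 16 = \left(-4\right) 16 = -64$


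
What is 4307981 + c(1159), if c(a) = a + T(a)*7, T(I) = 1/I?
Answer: 4994293267/1159 ≈ 4.3091e+6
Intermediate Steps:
c(a) = a + 7/a
4307981 + c(1159) = 4307981 + (1159 + 7/1159) = 4307981 + 1343288/1159 = 4994293267/1159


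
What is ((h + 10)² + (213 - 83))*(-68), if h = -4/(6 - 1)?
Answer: -364888/25 ≈ -14596.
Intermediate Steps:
h = -⅘ (h = -4/5 = (⅕)*(-4) = -⅘ ≈ -0.80000)
((h + 10)² + (213 - 83))*(-68) = ((-⅘ + 10)² + (213 - 83))*(-68) = ((46/5)² + 130)*(-68) = (2116/25 + 130)*(-68) = (5366/25)*(-68) = -364888/25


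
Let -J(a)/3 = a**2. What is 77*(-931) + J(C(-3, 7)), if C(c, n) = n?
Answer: -71834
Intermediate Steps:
J(a) = -3*a**2
77*(-931) + J(C(-3, 7)) = 77*(-931) - 3*7**2 = -71687 - 3*49 = -71687 - 147 = -71834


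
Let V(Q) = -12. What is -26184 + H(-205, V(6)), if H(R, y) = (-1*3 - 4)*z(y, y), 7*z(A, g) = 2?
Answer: -26186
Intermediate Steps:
z(A, g) = 2/7 (z(A, g) = (1/7)*2 = 2/7)
H(R, y) = -2 (H(R, y) = (-1*3 - 4)*(2/7) = (-3 - 4)*(2/7) = -7*2/7 = -2)
-26184 + H(-205, V(6)) = -26184 - 2 = -26186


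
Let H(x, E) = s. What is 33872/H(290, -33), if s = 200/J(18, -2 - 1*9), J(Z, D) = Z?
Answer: 76212/25 ≈ 3048.5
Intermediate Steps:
s = 100/9 (s = 200/18 = 200*(1/18) = 100/9 ≈ 11.111)
H(x, E) = 100/9
33872/H(290, -33) = 33872/(100/9) = 33872*(9/100) = 76212/25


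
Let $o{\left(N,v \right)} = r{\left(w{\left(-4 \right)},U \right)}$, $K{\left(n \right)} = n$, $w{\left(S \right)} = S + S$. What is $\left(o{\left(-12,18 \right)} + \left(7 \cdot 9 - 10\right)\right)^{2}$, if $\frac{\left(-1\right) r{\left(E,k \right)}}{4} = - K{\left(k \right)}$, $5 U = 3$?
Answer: $\frac{76729}{25} \approx 3069.2$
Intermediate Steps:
$w{\left(S \right)} = 2 S$
$U = \frac{3}{5}$ ($U = \frac{1}{5} \cdot 3 = \frac{3}{5} \approx 0.6$)
$r{\left(E,k \right)} = 4 k$ ($r{\left(E,k \right)} = - 4 \left(- k\right) = 4 k$)
$o{\left(N,v \right)} = \frac{12}{5}$ ($o{\left(N,v \right)} = 4 \cdot \frac{3}{5} = \frac{12}{5}$)
$\left(o{\left(-12,18 \right)} + \left(7 \cdot 9 - 10\right)\right)^{2} = \left(\frac{12}{5} + \left(7 \cdot 9 - 10\right)\right)^{2} = \left(\frac{12}{5} + \left(63 - 10\right)\right)^{2} = \left(\frac{12}{5} + 53\right)^{2} = \left(\frac{277}{5}\right)^{2} = \frac{76729}{25}$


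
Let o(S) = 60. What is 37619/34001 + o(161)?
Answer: 2077679/34001 ≈ 61.106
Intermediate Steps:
37619/34001 + o(161) = 37619/34001 + 60 = 2077679/34001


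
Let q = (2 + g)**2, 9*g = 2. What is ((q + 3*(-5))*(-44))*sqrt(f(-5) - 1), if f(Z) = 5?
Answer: 71720/81 ≈ 885.43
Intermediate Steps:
g = 2/9 (g = (1/9)*2 = 2/9 ≈ 0.22222)
q = 400/81 (q = (2 + 2/9)**2 = (20/9)**2 = 400/81 ≈ 4.9383)
((q + 3*(-5))*(-44))*sqrt(f(-5) - 1) = ((400/81 + 3*(-5))*(-44))*sqrt(5 - 1) = ((400/81 - 15)*(-44))*sqrt(4) = -815/81*(-44)*2 = (35860/81)*2 = 71720/81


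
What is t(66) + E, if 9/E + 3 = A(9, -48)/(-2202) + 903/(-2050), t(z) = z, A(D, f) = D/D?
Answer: 246133749/3883189 ≈ 63.384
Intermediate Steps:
A(D, f) = 1
E = -10156725/3883189 (E = 9/(-3 + (1/(-2202) + 903/(-2050))) = 9/(-3 + (1*(-1/2202) + 903*(-1/2050))) = 9/(-3 + (-1/2202 - 903/2050)) = 9/(-3 - 497614/1128525) = 9/(-3883189/1128525) = 9*(-1128525/3883189) = -10156725/3883189 ≈ -2.6156)
t(66) + E = 66 - 10156725/3883189 = 246133749/3883189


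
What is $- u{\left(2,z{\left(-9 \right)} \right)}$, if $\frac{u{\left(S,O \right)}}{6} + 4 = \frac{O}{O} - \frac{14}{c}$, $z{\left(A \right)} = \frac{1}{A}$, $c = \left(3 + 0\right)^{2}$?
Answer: $\frac{82}{3} \approx 27.333$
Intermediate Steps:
$c = 9$ ($c = 3^{2} = 9$)
$u{\left(S,O \right)} = - \frac{82}{3}$ ($u{\left(S,O \right)} = -24 + 6 \left(\frac{O}{O} - \frac{14}{9}\right) = -24 + 6 \left(1 - \frac{14}{9}\right) = -24 + 6 \left(- \frac{5}{9}\right) = -24 - \frac{10}{3} = - \frac{82}{3}$)
$- u{\left(2,z{\left(-9 \right)} \right)} = \left(-1\right) \left(- \frac{82}{3}\right) = \frac{82}{3}$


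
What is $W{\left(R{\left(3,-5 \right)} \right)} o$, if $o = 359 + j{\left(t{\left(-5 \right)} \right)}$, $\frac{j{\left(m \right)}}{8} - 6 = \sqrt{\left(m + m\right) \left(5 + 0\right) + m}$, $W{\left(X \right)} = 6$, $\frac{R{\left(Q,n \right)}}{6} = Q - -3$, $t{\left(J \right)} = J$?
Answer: $2442 + 48 i \sqrt{55} \approx 2442.0 + 355.98 i$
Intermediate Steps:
$R{\left(Q,n \right)} = 18 + 6 Q$ ($R{\left(Q,n \right)} = 6 \left(Q - -3\right) = 6 \left(Q + 3\right) = 6 \left(3 + Q\right) = 18 + 6 Q$)
$j{\left(m \right)} = 48 + 8 \sqrt{11} \sqrt{m}$ ($j{\left(m \right)} = 48 + 8 \sqrt{\left(m + m\right) \left(5 + 0\right) + m} = 48 + 8 \sqrt{2 m 5 + m} = 48 + 8 \sqrt{10 m + m} = 48 + 8 \sqrt{11 m} = 48 + 8 \sqrt{11} \sqrt{m}$)
$o = 407 + 8 i \sqrt{55}$ ($o = 359 + \left(48 + 8 \sqrt{11} \sqrt{-5}\right) = 359 + \left(48 + 8 \sqrt{11} i \sqrt{5}\right) = 359 + \left(48 + 8 i \sqrt{55}\right) = 407 + 8 i \sqrt{55} \approx 407.0 + 59.33 i$)
$W{\left(R{\left(3,-5 \right)} \right)} o = 6 \left(407 + 8 i \sqrt{55}\right) = 2442 + 48 i \sqrt{55}$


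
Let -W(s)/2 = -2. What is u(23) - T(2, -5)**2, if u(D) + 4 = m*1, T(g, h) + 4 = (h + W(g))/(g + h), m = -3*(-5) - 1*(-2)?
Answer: -4/9 ≈ -0.44444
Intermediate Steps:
W(s) = 4 (W(s) = -2*(-2) = 4)
m = 17 (m = 15 + 2 = 17)
T(g, h) = -4 + (4 + h)/(g + h) (T(g, h) = -4 + (h + 4)/(g + h) = -4 + (4 + h)/(g + h))
u(D) = 13 (u(D) = -4 + 17*1 = -4 + 17 = 13)
u(23) - T(2, -5)**2 = 13 - ((4 - 4*2 - 3*(-5))/(2 - 5))**2 = 13 - ((4 - 8 + 15)/(-3))**2 = 13 - (-1/3*11)**2 = 13 - (-11/3)**2 = 13 - 1*121/9 = 13 - 121/9 = -4/9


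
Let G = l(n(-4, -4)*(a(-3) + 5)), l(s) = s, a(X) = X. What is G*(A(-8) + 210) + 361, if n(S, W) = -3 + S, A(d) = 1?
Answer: -2593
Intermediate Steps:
G = -14 (G = (-3 - 4)*(-3 + 5) = -7*2 = -14)
G*(A(-8) + 210) + 361 = -14*(1 + 210) + 361 = -14*211 + 361 = -2954 + 361 = -2593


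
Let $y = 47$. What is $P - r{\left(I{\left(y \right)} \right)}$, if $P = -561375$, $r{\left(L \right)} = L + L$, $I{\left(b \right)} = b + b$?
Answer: $-561563$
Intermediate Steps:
$I{\left(b \right)} = 2 b$
$r{\left(L \right)} = 2 L$
$P - r{\left(I{\left(y \right)} \right)} = -561375 - 2 \cdot 2 \cdot 47 = -561375 - 2 \cdot 94 = -561375 - 188 = -561563$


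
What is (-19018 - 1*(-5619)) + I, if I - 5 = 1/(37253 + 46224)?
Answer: -1118090937/83477 ≈ -13394.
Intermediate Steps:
I = 417386/83477 (I = 5 + 1/(37253 + 46224) = 5 + 1/83477 = 417386/83477 ≈ 5.0000)
(-19018 - 1*(-5619)) + I = (-19018 - 1*(-5619)) + 417386/83477 = (-19018 + 5619) + 417386/83477 = -13399 + 417386/83477 = -1118090937/83477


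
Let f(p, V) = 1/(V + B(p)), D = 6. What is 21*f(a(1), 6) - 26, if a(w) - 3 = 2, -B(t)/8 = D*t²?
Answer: -10355/398 ≈ -26.018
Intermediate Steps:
B(t) = -48*t²
a(w) = 5 (a(w) = 3 + 2 = 5)
f(p, V) = 1/(V - 48*p²)
21*f(a(1), 6) - 26 = 21/(6 - 48*5²) - 26 = 21/(6 - 48*25) - 26 = 21/(6 - 1200) - 26 = 21/(-1194) - 26 = 21*(-1/1194) - 26 = -7/398 - 26 = -10355/398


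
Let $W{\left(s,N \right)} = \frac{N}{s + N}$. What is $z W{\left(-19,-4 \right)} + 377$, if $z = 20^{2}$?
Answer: $\frac{10271}{23} \approx 446.57$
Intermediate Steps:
$W{\left(s,N \right)} = \frac{N}{N + s}$
$z = 400$
$z W{\left(-19,-4 \right)} + 377 = 400 \left(- \frac{4}{-4 - 19}\right) + 377 = 400 \left(- \frac{4}{-23}\right) + 377 = 400 \left(\left(-4\right) \left(- \frac{1}{23}\right)\right) + 377 = 400 \cdot \frac{4}{23} + 377 = \frac{1600}{23} + 377 = \frac{10271}{23}$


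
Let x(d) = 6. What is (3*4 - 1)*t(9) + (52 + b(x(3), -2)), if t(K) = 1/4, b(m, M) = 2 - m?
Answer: 203/4 ≈ 50.750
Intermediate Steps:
t(K) = 1/4
(3*4 - 1)*t(9) + (52 + b(x(3), -2)) = (3*4 - 1)*(1/4) + (52 + (2 - 1*6)) = (12 - 1)*(1/4) + (52 + (2 - 6)) = 11*(1/4) + (52 - 4) = 11/4 + 48 = 203/4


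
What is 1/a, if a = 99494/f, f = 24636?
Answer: 12318/49747 ≈ 0.24761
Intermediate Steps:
a = 49747/12318 (a = 99494/24636 = 99494*(1/24636) = 49747/12318 ≈ 4.0386)
1/a = 1/(49747/12318) = 12318/49747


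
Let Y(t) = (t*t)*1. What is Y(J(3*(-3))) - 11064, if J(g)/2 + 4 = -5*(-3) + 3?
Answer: -10280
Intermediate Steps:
J(g) = 28 (J(g) = -8 + 2*(-5*(-3) + 3) = -8 + 2*(15 + 3) = -8 + 2*18 = -8 + 36 = 28)
Y(t) = t² (Y(t) = t²*1 = t²)
Y(J(3*(-3))) - 11064 = 28² - 11064 = 784 - 11064 = -10280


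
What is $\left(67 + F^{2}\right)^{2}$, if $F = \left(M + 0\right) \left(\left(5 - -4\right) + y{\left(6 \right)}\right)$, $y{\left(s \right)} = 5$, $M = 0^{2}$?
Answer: $4489$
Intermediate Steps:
$M = 0$
$F = 0$ ($F = \left(0 + 0\right) \left(\left(5 - -4\right) + 5\right) = 0 \left(\left(5 + 4\right) + 5\right) = 0 \left(9 + 5\right) = 0 \cdot 14 = 0$)
$\left(67 + F^{2}\right)^{2} = \left(67 + 0^{2}\right)^{2} = \left(67 + 0\right)^{2} = 67^{2} = 4489$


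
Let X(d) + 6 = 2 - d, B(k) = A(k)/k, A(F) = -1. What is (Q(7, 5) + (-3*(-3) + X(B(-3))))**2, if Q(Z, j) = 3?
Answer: 529/9 ≈ 58.778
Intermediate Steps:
B(k) = -1/k
X(d) = -4 - d (X(d) = -6 + (2 - d) = -4 - d)
(Q(7, 5) + (-3*(-3) + X(B(-3))))**2 = (3 + (-3*(-3) + (-4 - (-1)/(-3))))**2 = (3 + (9 + (-4 - (-1)*(-1)/3)))**2 = (3 + (9 + (-4 - 1*1/3)))**2 = (3 + (9 + (-4 - 1/3)))**2 = (3 + (9 - 13/3))**2 = (3 + 14/3)**2 = (23/3)**2 = 529/9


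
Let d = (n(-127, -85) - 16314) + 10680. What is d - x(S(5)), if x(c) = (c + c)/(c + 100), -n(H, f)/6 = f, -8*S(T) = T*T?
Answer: -158842/31 ≈ -5123.9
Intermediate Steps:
S(T) = -T²/8 (S(T) = -T*T/8 = -T²/8)
n(H, f) = -6*f
x(c) = 2*c/(100 + c) (x(c) = (2*c)/(100 + c) = 2*c/(100 + c))
d = -5124 (d = (-6*(-85) - 16314) + 10680 = (510 - 16314) + 10680 = -15804 + 10680 = -5124)
d - x(S(5)) = -5124 - 2*(-⅛*5²)/(100 - ⅛*5²) = -5124 - 2*(-⅛*25)/(100 - ⅛*25) = -5124 - 2*(-25)/(8*(100 - 25/8)) = -5124 - 2*(-25)/(8*775/8) = -5124 - 2*(-25)*8/(8*775) = -5124 - 1*(-2/31) = -5124 + 2/31 = -158842/31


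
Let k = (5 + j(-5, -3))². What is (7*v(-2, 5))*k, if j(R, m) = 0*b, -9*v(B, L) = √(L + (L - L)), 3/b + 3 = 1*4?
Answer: -175*√5/9 ≈ -43.479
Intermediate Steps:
b = 3 (b = 3/(-3 + 1*4) = 3/(-3 + 4) = 3/1 = 3*1 = 3)
v(B, L) = -√L/9 (v(B, L) = -√(L + (L - L))/9 = -√(L + 0)/9 = -√L/9)
j(R, m) = 0 (j(R, m) = 0*3 = 0)
k = 25 (k = (5 + 0)² = 5² = 25)
(7*v(-2, 5))*k = (7*(-√5/9))*25 = -7*√5/9*25 = -175*√5/9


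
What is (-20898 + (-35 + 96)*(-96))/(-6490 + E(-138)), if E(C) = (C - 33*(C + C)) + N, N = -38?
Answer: -4459/407 ≈ -10.956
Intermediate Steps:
E(C) = -38 - 65*C (E(C) = (C - 33*(C + C)) - 38 = (C - 66*C) - 38 = -65*C - 38 = -38 - 65*C)
(-20898 + (-35 + 96)*(-96))/(-6490 + E(-138)) = (-20898 + (-35 + 96)*(-96))/(-6490 + (-38 - 65*(-138))) = (-20898 + 61*(-96))/(-6490 + (-38 + 8970)) = (-20898 - 5856)/(-6490 + 8932) = -26754/2442 = -26754*1/2442 = -4459/407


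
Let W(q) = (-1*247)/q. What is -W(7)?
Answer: 247/7 ≈ 35.286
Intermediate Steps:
W(q) = -247/q
-W(7) = -(-247)/7 = -1*(-247/7) = 247/7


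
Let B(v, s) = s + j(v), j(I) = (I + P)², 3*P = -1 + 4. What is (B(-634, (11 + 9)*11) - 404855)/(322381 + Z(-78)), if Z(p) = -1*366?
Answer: -3946/322015 ≈ -0.012254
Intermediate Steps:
P = 1 (P = (-1 + 4)/3 = (⅓)*3 = 1)
j(I) = (1 + I)² (j(I) = (I + 1)² = (1 + I)²)
Z(p) = -366
B(v, s) = s + (1 + v)²
(B(-634, (11 + 9)*11) - 404855)/(322381 + Z(-78)) = (((11 + 9)*11 + (1 - 634)²) - 404855)/(322381 - 366) = ((20*11 + (-633)²) - 404855)/322015 = ((220 + 400689) - 404855)*(1/322015) = (400909 - 404855)*(1/322015) = -3946*1/322015 = -3946/322015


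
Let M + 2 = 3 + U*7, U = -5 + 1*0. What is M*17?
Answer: -578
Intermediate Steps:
U = -5 (U = -5 + 0 = -5)
M = -34 (M = -2 + (3 - 5*7) = -2 + (3 - 35) = -2 - 32 = -34)
M*17 = -34*17 = -578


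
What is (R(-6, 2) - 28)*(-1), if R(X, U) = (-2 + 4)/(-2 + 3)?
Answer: 26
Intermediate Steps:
R(X, U) = 2 (R(X, U) = 2/1 = 2*1 = 2)
(R(-6, 2) - 28)*(-1) = (2 - 28)*(-1) = -26*(-1) = 26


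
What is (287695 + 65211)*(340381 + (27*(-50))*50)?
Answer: 96301342186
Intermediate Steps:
(287695 + 65211)*(340381 + (27*(-50))*50) = 352906*(340381 - 1350*50) = 352906*(340381 - 67500) = 352906*272881 = 96301342186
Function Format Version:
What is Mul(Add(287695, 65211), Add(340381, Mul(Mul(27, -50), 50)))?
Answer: 96301342186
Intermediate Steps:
Mul(Add(287695, 65211), Add(340381, Mul(Mul(27, -50), 50))) = Mul(352906, Add(340381, Mul(-1350, 50))) = Mul(352906, Add(340381, -67500)) = Mul(352906, 272881) = 96301342186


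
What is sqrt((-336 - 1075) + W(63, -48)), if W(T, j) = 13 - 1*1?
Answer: I*sqrt(1399) ≈ 37.403*I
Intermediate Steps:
W(T, j) = 12 (W(T, j) = 13 - 1 = 12)
sqrt((-336 - 1075) + W(63, -48)) = sqrt((-336 - 1075) + 12) = sqrt(-1411 + 12) = sqrt(-1399) = I*sqrt(1399)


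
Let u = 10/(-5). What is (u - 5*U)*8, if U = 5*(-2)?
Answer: 384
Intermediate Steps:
u = -2 (u = 10*(-⅕) = -2)
U = -10
(u - 5*U)*8 = (-2 - 5*(-10))*8 = (-2 + 50)*8 = 48*8 = 384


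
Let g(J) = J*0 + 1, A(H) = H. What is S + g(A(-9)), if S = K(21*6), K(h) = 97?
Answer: 98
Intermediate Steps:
g(J) = 1 (g(J) = 0 + 1 = 1)
S = 97
S + g(A(-9)) = 97 + 1 = 98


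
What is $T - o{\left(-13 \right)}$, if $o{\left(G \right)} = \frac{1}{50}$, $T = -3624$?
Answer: $- \frac{181201}{50} \approx -3624.0$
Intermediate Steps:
$o{\left(G \right)} = \frac{1}{50}$
$T - o{\left(-13 \right)} = -3624 - \frac{1}{50} = - \frac{181201}{50}$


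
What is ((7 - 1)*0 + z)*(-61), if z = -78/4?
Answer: 2379/2 ≈ 1189.5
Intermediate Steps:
z = -39/2 (z = -78*1/4 = -39/2 ≈ -19.500)
((7 - 1)*0 + z)*(-61) = ((7 - 1)*0 - 39/2)*(-61) = (6*0 - 39/2)*(-61) = (0 - 39/2)*(-61) = -39/2*(-61) = 2379/2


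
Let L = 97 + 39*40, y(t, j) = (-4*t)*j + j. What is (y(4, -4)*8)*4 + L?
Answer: 3577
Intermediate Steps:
y(t, j) = j - 4*j*t (y(t, j) = -4*j*t + j = j - 4*j*t)
L = 1657 (L = 97 + 1560 = 1657)
(y(4, -4)*8)*4 + L = (-4*(1 - 4*4)*8)*4 + 1657 = (-4*(1 - 16)*8)*4 + 1657 = (-4*(-15)*8)*4 + 1657 = (60*8)*4 + 1657 = 480*4 + 1657 = 1920 + 1657 = 3577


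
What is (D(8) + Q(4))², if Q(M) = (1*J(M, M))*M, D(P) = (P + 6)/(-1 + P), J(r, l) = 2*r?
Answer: 1156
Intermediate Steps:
D(P) = (6 + P)/(-1 + P)
Q(M) = 2*M² (Q(M) = (1*(2*M))*M = (2*M)*M = 2*M²)
(D(8) + Q(4))² = ((6 + 8)/(-1 + 8) + 2*4²)² = (14/7 + 2*16)² = ((⅐)*14 + 32)² = (2 + 32)² = 34² = 1156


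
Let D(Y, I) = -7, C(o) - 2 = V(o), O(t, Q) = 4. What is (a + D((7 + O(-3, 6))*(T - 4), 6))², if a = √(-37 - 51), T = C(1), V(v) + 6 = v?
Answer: (7 - 2*I*√22)² ≈ -39.0 - 131.33*I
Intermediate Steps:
V(v) = -6 + v
C(o) = -4 + o (C(o) = 2 + (-6 + o) = -4 + o)
T = -3 (T = -4 + 1 = -3)
a = 2*I*√22 (a = √(-88) = 2*I*√22 ≈ 9.3808*I)
(a + D((7 + O(-3, 6))*(T - 4), 6))² = (2*I*√22 - 7)² = (-7 + 2*I*√22)²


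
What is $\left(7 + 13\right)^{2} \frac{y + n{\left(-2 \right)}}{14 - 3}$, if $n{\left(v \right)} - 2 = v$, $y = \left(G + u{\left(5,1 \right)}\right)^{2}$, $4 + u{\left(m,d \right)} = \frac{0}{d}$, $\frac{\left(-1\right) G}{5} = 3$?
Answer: $\frac{144400}{11} \approx 13127.0$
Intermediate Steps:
$G = -15$ ($G = \left(-5\right) 3 = -15$)
$u{\left(m,d \right)} = -4$ ($u{\left(m,d \right)} = -4 + \frac{0}{d} = -4 + 0 = -4$)
$y = 361$ ($y = \left(-15 - 4\right)^{2} = \left(-19\right)^{2} = 361$)
$n{\left(v \right)} = 2 + v$
$\left(7 + 13\right)^{2} \frac{y + n{\left(-2 \right)}}{14 - 3} = \left(7 + 13\right)^{2} \frac{361 + \left(2 - 2\right)}{14 - 3} = 20^{2} \frac{361 + 0}{11} = 400 \cdot 361 \cdot \frac{1}{11} = 400 \cdot \frac{361}{11} = \frac{144400}{11}$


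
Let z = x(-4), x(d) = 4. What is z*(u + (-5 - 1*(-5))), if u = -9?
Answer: -36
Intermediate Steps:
z = 4
z*(u + (-5 - 1*(-5))) = 4*(-9 + (-5 - 1*(-5))) = 4*(-9 + (-5 + 5)) = 4*(-9 + 0) = 4*(-9) = -36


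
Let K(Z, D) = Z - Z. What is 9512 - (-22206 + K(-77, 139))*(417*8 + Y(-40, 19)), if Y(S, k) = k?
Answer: 74510642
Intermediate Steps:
K(Z, D) = 0
9512 - (-22206 + K(-77, 139))*(417*8 + Y(-40, 19)) = 9512 - (-22206 + 0)*(417*8 + 19) = 9512 - (-22206)*(3336 + 19) = 9512 - (-22206)*3355 = 9512 - 1*(-74501130) = 9512 + 74501130 = 74510642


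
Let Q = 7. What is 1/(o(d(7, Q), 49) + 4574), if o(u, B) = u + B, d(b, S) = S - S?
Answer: 1/4623 ≈ 0.00021631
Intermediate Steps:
d(b, S) = 0
o(u, B) = B + u
1/(o(d(7, Q), 49) + 4574) = 1/((49 + 0) + 4574) = 1/(49 + 4574) = 1/4623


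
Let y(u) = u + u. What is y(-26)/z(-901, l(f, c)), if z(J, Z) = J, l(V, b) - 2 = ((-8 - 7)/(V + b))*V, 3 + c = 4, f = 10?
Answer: 52/901 ≈ 0.057714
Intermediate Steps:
y(u) = 2*u
c = 1 (c = -3 + 4 = 1)
l(V, b) = 2 - 15*V/(V + b) (l(V, b) = 2 + ((-8 - 7)/(V + b))*V = 2 + (-15/(V + b))*V = 2 - 15*V/(V + b))
y(-26)/z(-901, l(f, c)) = (2*(-26))/(-901) = -52*(-1/901) = 52/901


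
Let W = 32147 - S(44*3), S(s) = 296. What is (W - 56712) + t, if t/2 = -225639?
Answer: -476139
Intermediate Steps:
t = -451278 (t = 2*(-225639) = -451278)
W = 31851 (W = 32147 - 1*296 = 32147 - 296 = 31851)
(W - 56712) + t = (31851 - 56712) - 451278 = -24861 - 451278 = -476139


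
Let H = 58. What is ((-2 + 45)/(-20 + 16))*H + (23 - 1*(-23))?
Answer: -1155/2 ≈ -577.50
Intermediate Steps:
((-2 + 45)/(-20 + 16))*H + (23 - 1*(-23)) = ((-2 + 45)/(-20 + 16))*58 + (23 - 1*(-23)) = (43/(-4))*58 + (23 + 23) = (43*(-¼))*58 + 46 = -43/4*58 + 46 = -1247/2 + 46 = -1155/2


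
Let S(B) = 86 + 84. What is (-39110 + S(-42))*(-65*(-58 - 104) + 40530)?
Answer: -1988276400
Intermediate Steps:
S(B) = 170
(-39110 + S(-42))*(-65*(-58 - 104) + 40530) = (-39110 + 170)*(-65*(-58 - 104) + 40530) = -38940*(-65*(-162) + 40530) = -38940*(10530 + 40530) = -38940*51060 = -1988276400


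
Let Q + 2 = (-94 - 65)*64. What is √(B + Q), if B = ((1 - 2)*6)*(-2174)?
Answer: √2866 ≈ 53.535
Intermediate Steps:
B = 13044 (B = -1*6*(-2174) = -6*(-2174) = 13044)
Q = -10178 (Q = -2 + (-94 - 65)*64 = -2 - 159*64 = -2 - 10176 = -10178)
√(B + Q) = √(13044 - 10178) = √2866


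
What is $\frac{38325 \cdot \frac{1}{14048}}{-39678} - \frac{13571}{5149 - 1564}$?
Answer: $- \frac{2521521964583}{666088870080} \approx -3.7856$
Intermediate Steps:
$\frac{38325 \cdot \frac{1}{14048}}{-39678} - \frac{13571}{5149 - 1564} = 38325 \cdot \frac{1}{14048} \left(- \frac{1}{39678}\right) - \frac{13571}{3585} = \frac{38325}{14048} \left(- \frac{1}{39678}\right) - \frac{13571}{3585} = - \frac{12775}{185798848} - \frac{13571}{3585} = - \frac{2521521964583}{666088870080}$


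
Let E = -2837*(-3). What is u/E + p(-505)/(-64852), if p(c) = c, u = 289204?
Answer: 18759755863/551955372 ≈ 33.988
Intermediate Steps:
E = 8511
u/E + p(-505)/(-64852) = 289204/8511 - 505/(-64852) = 289204*(1/8511) - 505*(-1/64852) = 289204/8511 + 505/64852 = 18759755863/551955372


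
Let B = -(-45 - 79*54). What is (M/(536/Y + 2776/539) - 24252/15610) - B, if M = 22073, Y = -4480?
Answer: 127255188799/1693068405 ≈ 75.162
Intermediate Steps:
B = 4311 (B = -(-45 - 4266) = -1*(-4311) = 4311)
(M/(536/Y + 2776/539) - 24252/15610) - B = (22073/(536/(-4480) + 2776/539) - 24252/15610) - 1*4311 = (22073/(536*(-1/4480) + 2776*(1/539)) - 24252*1/15610) - 4311 = (22073/(-67/560 + 2776/539) - 12126/7805) - 4311 = (22073/(216921/43120) - 12126/7805) - 4311 = (22073*(43120/216921) - 12126/7805) - 4311 = (951787760/216921 - 12126/7805) - 4311 = 7426073082754/1693068405 - 4311 = 127255188799/1693068405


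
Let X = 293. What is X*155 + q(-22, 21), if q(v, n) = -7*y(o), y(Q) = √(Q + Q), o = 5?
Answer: 45415 - 7*√10 ≈ 45393.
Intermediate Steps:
y(Q) = √2*√Q (y(Q) = √(2*Q) = √2*√Q)
q(v, n) = -7*√10 (q(v, n) = -7*√2*√5 = -7*√10)
X*155 + q(-22, 21) = 293*155 - 7*√10 = 45415 - 7*√10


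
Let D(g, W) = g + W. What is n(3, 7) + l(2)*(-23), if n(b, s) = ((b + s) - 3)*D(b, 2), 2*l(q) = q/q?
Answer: 47/2 ≈ 23.500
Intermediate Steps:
D(g, W) = W + g
l(q) = ½ (l(q) = (q/q)/2 = (½)*1 = ½)
n(b, s) = (2 + b)*(-3 + b + s) (n(b, s) = ((b + s) - 3)*(2 + b) = (-3 + b + s)*(2 + b) = (2 + b)*(-3 + b + s))
n(3, 7) + l(2)*(-23) = (2 + 3)*(-3 + 3 + 7) + (½)*(-23) = 5*7 - 23/2 = 35 - 23/2 = 47/2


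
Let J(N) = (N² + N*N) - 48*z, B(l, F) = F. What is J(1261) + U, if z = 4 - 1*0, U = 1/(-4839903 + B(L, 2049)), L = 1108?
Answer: 15384617612699/4837854 ≈ 3.1800e+6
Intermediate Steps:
U = -1/4837854 (U = 1/(-4839903 + 2049) = 1/(-4837854) = -1/4837854 ≈ -2.0670e-7)
z = 4 (z = 4 + 0 = 4)
J(N) = -192 + 2*N² (J(N) = (N² + N*N) - 48*4 = (N² + N²) - 192 = 2*N² - 192 = -192 + 2*N²)
J(1261) + U = (-192 + 2*1261²) - 1/4837854 = (-192 + 2*1590121) - 1/4837854 = (-192 + 3180242) - 1/4837854 = 3180050 - 1/4837854 = 15384617612699/4837854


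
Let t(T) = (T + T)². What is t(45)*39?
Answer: 315900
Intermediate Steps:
t(T) = 4*T² (t(T) = (2*T)² = 4*T²)
t(45)*39 = (4*45²)*39 = (4*2025)*39 = 8100*39 = 315900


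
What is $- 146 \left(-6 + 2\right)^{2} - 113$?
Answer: $-2449$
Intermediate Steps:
$- 146 \left(-6 + 2\right)^{2} - 113 = - 146 \left(-4\right)^{2} - 113 = \left(-146\right) 16 - 113 = -2336 - 113 = -2449$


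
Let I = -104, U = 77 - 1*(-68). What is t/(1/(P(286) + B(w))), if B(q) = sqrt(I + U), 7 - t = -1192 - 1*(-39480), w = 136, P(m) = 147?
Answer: -5627307 - 38281*sqrt(41) ≈ -5.8724e+6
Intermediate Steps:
U = 145 (U = 77 + 68 = 145)
t = -38281 (t = 7 - (-1192 - 1*(-39480)) = 7 - (-1192 + 39480) = 7 - 1*38288 = 7 - 38288 = -38281)
B(q) = sqrt(41) (B(q) = sqrt(-104 + 145) = sqrt(41))
t/(1/(P(286) + B(w))) = -(5627307 + 38281*sqrt(41)) = -38281*(147 + sqrt(41)) = -5627307 - 38281*sqrt(41)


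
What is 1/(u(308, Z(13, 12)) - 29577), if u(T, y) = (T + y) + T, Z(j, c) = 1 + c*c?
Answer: -1/28816 ≈ -3.4703e-5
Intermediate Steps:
Z(j, c) = 1 + c²
u(T, y) = y + 2*T
1/(u(308, Z(13, 12)) - 29577) = 1/(((1 + 12²) + 2*308) - 29577) = 1/(((1 + 144) + 616) - 29577) = 1/((145 + 616) - 29577) = 1/(761 - 29577) = 1/(-28816) = -1/28816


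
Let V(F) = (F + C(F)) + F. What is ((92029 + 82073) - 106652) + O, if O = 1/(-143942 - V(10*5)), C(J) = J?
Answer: 9719005399/144092 ≈ 67450.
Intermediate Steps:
V(F) = 3*F (V(F) = (F + F) + F = 2*F + F = 3*F)
O = -1/144092 (O = 1/(-143942 - 3*10*5) = 1/(-143942 - 3*50) = 1/(-143942 - 1*150) = 1/(-143942 - 150) = 1/(-144092) = -1/144092 ≈ -6.9400e-6)
((92029 + 82073) - 106652) + O = ((92029 + 82073) - 106652) - 1/144092 = (174102 - 106652) - 1/144092 = 67450 - 1/144092 = 9719005399/144092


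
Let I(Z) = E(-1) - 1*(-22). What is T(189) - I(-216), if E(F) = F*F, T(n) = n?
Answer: 166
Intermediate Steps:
E(F) = F**2
I(Z) = 23 (I(Z) = (-1)**2 - 1*(-22) = 1 + 22 = 23)
T(189) - I(-216) = 189 - 1*23 = 189 - 23 = 166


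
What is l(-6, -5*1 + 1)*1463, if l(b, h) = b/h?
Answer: 4389/2 ≈ 2194.5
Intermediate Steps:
l(-6, -5*1 + 1)*1463 = -6/(-5*1 + 1)*1463 = -6/(-5 + 1)*1463 = -6/(-4)*1463 = -6*(-¼)*1463 = (3/2)*1463 = 4389/2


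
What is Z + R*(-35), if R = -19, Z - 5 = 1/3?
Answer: 2011/3 ≈ 670.33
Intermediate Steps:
Z = 16/3 (Z = 5 + 1/3 = 5 + ⅓ = 16/3 ≈ 5.3333)
Z + R*(-35) = 16/3 - 19*(-35) = 16/3 + 665 = 2011/3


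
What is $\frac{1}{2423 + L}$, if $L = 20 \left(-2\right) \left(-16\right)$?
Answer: $\frac{1}{3063} \approx 0.00032648$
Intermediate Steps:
$L = 640$ ($L = \left(-40\right) \left(-16\right) = 640$)
$\frac{1}{2423 + L} = \frac{1}{2423 + 640} = \frac{1}{3063}$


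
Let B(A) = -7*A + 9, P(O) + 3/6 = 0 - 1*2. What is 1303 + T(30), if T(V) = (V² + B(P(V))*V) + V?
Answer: 3028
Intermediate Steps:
P(O) = -5/2 (P(O) = -½ + (0 - 1*2) = -½ + (0 - 2) = -½ - 2 = -5/2)
B(A) = 9 - 7*A
T(V) = V² + 55*V/2 (T(V) = (V² + (9 - 7*(-5/2))*V) + V = (V² + (9 + 35/2)*V) + V = (V² + 53*V/2) + V = V² + 55*V/2)
1303 + T(30) = 1303 + (½)*30*(55 + 2*30) = 1303 + (½)*30*(55 + 60) = 1303 + (½)*30*115 = 1303 + 1725 = 3028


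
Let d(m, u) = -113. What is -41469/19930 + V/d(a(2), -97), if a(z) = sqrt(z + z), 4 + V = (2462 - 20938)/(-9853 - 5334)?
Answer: -70323755479/34202490830 ≈ -2.0561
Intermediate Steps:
V = -42272/15187 (V = -4 + (2462 - 20938)/(-9853 - 5334) = -4 - 18476/(-15187) = -4 - 18476*(-1/15187) = -4 + 18476/15187 = -42272/15187 ≈ -2.7834)
a(z) = sqrt(2)*sqrt(z) (a(z) = sqrt(2*z) = sqrt(2)*sqrt(z))
-41469/19930 + V/d(a(2), -97) = -41469/19930 - 42272/15187/(-113) = -41469*1/19930 - 42272/15187*(-1/113) = -41469/19930 + 42272/1716131 = -70323755479/34202490830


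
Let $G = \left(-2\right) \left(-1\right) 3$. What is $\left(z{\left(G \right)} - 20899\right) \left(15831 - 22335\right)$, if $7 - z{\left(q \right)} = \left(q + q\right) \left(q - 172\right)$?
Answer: $122925600$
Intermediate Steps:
$G = 6$ ($G = 2 \cdot 3 = 6$)
$z{\left(q \right)} = 7 - 2 q \left(-172 + q\right)$ ($z{\left(q \right)} = 7 - \left(q + q\right) \left(q - 172\right) = 7 - 2 q \left(-172 + q\right)$)
$\left(z{\left(G \right)} - 20899\right) \left(15831 - 22335\right) = \left(\left(7 - 2 \cdot 6^{2} + 344 \cdot 6\right) - 20899\right) \left(15831 - 22335\right) = \left(\left(7 - 72 + 2064\right) - 20899\right) \left(-6504\right) = \left(1999 - 20899\right) \left(-6504\right) = \left(-18900\right) \left(-6504\right) = 122925600$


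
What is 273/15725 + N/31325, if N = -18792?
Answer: -11478099/19703425 ≈ -0.58254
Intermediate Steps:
273/15725 + N/31325 = 273/15725 - 18792/31325 = -11478099/19703425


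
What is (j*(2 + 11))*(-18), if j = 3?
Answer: -702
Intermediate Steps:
(j*(2 + 11))*(-18) = (3*(2 + 11))*(-18) = (3*13)*(-18) = 39*(-18) = -702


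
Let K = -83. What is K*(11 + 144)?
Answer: -12865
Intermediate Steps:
K*(11 + 144) = -83*(11 + 144) = -83*155 = -12865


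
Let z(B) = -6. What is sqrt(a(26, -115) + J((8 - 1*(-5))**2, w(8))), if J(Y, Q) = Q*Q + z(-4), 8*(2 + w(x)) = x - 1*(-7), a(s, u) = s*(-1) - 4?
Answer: 7*I*sqrt(47)/8 ≈ 5.9987*I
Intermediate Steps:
a(s, u) = -4 - s (a(s, u) = -s - 4 = -4 - s)
w(x) = -9/8 + x/8 (w(x) = -2 + (x - 1*(-7))/8 = -2 + (x + 7)/8 = -2 + (7 + x)/8 = -2 + (7/8 + x/8) = -9/8 + x/8)
J(Y, Q) = -6 + Q**2 (J(Y, Q) = Q*Q - 6 = Q**2 - 6 = -6 + Q**2)
sqrt(a(26, -115) + J((8 - 1*(-5))**2, w(8))) = sqrt((-4 - 1*26) + (-6 + (-9/8 + (1/8)*8)**2)) = sqrt((-4 - 26) + (-6 + (-9/8 + 1)**2)) = sqrt(-30 + (-6 + (-1/8)**2)) = sqrt(-30 + (-6 + 1/64)) = sqrt(-30 - 383/64) = sqrt(-2303/64) = 7*I*sqrt(47)/8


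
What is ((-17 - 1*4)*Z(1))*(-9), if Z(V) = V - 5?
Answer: -756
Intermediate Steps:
Z(V) = -5 + V
((-17 - 1*4)*Z(1))*(-9) = ((-17 - 1*4)*(-5 + 1))*(-9) = ((-17 - 4)*(-4))*(-9) = -21*(-4)*(-9) = 84*(-9) = -756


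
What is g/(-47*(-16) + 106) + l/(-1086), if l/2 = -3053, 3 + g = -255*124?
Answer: -4850605/155298 ≈ -31.234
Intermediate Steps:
g = -31623 (g = -3 - 255*124 = -3 - 31620 = -31623)
l = -6106 (l = 2*(-3053) = -6106)
g/(-47*(-16) + 106) + l/(-1086) = -31623/(-47*(-16) + 106) - 6106/(-1086) = -31623/(752 + 106) - 6106*(-1/1086) = -31623/858 + 3053/543 = -31623*1/858 + 3053/543 = -10541/286 + 3053/543 = -4850605/155298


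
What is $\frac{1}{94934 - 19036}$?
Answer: $\frac{1}{75898} \approx 1.3176 \cdot 10^{-5}$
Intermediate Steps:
$\frac{1}{94934 - 19036} = \frac{1}{75898}$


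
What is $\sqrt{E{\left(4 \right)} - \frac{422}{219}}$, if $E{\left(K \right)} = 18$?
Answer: $\frac{8 \sqrt{12045}}{219} \approx 4.0091$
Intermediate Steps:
$\sqrt{E{\left(4 \right)} - \frac{422}{219}} = \sqrt{18 - \frac{422}{219}} = \sqrt{\frac{3520}{219}} = \frac{8 \sqrt{12045}}{219}$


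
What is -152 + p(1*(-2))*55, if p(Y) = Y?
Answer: -262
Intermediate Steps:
-152 + p(1*(-2))*55 = -152 + (1*(-2))*55 = -152 - 2*55 = -152 - 110 = -262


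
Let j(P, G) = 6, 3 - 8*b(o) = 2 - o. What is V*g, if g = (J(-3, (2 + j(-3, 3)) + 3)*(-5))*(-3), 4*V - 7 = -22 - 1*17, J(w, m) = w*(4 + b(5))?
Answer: 1710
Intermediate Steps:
b(o) = ⅛ + o/8 (b(o) = 3/8 - (2 - o)/8 = 3/8 + (-¼ + o/8) = ⅛ + o/8)
J(w, m) = 19*w/4 (J(w, m) = w*(4 + (⅛ + (⅛)*5)) = w*(4 + (⅛ + 5/8)) = w*(4 + ¾) = w*(19/4) = 19*w/4)
V = -8 (V = 7/4 + (-22 - 1*17)/4 = 7/4 + (-22 - 17)/4 = 7/4 + (¼)*(-39) = 7/4 - 39/4 = -8)
g = -855/4 (g = (((19/4)*(-3))*(-5))*(-3) = -57/4*(-5)*(-3) = (285/4)*(-3) = -855/4 ≈ -213.75)
V*g = -8*(-855/4) = 1710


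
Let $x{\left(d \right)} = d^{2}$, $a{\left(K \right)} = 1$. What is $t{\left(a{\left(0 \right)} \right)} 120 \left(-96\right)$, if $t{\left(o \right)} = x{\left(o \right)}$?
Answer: $-11520$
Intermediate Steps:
$t{\left(o \right)} = o^{2}$
$t{\left(a{\left(0 \right)} \right)} 120 \left(-96\right) = 1^{2} \cdot 120 \left(-96\right) = 1 \cdot 120 \left(-96\right) = 120 \left(-96\right) = -11520$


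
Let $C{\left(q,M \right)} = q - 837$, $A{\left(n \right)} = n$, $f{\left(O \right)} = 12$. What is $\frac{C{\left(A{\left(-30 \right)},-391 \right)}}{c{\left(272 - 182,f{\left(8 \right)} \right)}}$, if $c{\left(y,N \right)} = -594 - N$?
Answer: $\frac{289}{202} \approx 1.4307$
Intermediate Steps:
$C{\left(q,M \right)} = -837 + q$
$\frac{C{\left(A{\left(-30 \right)},-391 \right)}}{c{\left(272 - 182,f{\left(8 \right)} \right)}} = \frac{-837 - 30}{-594 - 12} = - \frac{867}{-594 - 12} = - \frac{867}{-606} = \left(-867\right) \left(- \frac{1}{606}\right) = \frac{289}{202}$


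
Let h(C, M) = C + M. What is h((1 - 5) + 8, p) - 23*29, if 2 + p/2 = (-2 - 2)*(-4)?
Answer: -635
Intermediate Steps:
p = 28 (p = -4 + 2*((-2 - 2)*(-4)) = -4 + 2*(-4*(-4)) = -4 + 2*16 = -4 + 32 = 28)
h((1 - 5) + 8, p) - 23*29 = (((1 - 5) + 8) + 28) - 23*29 = ((-4 + 8) + 28) - 667 = (4 + 28) - 667 = 32 - 667 = -635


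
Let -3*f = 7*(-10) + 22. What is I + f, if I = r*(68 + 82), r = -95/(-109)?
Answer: 15994/109 ≈ 146.73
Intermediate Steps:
f = 16 (f = -(7*(-10) + 22)/3 = -(-70 + 22)/3 = -1/3*(-48) = 16)
r = 95/109 (r = -95*(-1/109) = 95/109 ≈ 0.87156)
I = 14250/109 (I = 95*(68 + 82)/109 = (95/109)*150 = 14250/109 ≈ 130.73)
I + f = 14250/109 + 16 = 15994/109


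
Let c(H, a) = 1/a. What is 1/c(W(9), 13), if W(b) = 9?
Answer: 13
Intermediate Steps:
1/c(W(9), 13) = 1/(1/13) = 13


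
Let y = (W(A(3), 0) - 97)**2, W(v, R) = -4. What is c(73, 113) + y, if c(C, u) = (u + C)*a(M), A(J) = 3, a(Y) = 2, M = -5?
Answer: 10573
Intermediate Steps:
y = 10201 (y = (-4 - 97)**2 = (-101)**2 = 10201)
c(C, u) = 2*C + 2*u (c(C, u) = (u + C)*2 = (C + u)*2 = 2*C + 2*u)
c(73, 113) + y = (2*73 + 2*113) + 10201 = (146 + 226) + 10201 = 372 + 10201 = 10573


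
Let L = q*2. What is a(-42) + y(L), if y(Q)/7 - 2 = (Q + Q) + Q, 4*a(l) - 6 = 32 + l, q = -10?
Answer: -407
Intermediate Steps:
a(l) = 19/2 + l/4 (a(l) = 3/2 + (32 + l)/4 = 3/2 + (8 + l/4) = 19/2 + l/4)
L = -20 (L = -10*2 = -20)
y(Q) = 14 + 21*Q (y(Q) = 14 + 7*((Q + Q) + Q) = 14 + 7*(2*Q + Q) = 14 + 7*(3*Q) = 14 + 21*Q)
a(-42) + y(L) = (19/2 + (1/4)*(-42)) + (14 + 21*(-20)) = (19/2 - 21/2) + (14 - 420) = -1 - 406 = -407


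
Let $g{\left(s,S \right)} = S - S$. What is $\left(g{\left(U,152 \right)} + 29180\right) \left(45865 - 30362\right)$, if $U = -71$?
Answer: $452377540$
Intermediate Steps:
$g{\left(s,S \right)} = 0$
$\left(g{\left(U,152 \right)} + 29180\right) \left(45865 - 30362\right) = \left(0 + 29180\right) \left(45865 - 30362\right) = 29180 \cdot 15503 = 452377540$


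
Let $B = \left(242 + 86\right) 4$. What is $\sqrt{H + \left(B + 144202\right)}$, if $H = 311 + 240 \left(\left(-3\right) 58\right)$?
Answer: $\sqrt{104065} \approx 322.59$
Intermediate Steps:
$B = 1312$ ($B = 328 \cdot 4 = 1312$)
$H = -41449$ ($H = 311 + 240 \left(-174\right) = 311 - 41760 = -41449$)
$\sqrt{H + \left(B + 144202\right)} = \sqrt{-41449 + \left(1312 + 144202\right)} = \sqrt{-41449 + 145514} = \sqrt{104065}$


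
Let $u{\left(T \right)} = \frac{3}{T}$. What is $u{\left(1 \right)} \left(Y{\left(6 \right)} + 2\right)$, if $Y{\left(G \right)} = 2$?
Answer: $12$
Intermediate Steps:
$u{\left(1 \right)} \left(Y{\left(6 \right)} + 2\right) = \frac{3}{1} \left(2 + 2\right) = 3 \cdot 1 \cdot 4 = 3 \cdot 4 = 12$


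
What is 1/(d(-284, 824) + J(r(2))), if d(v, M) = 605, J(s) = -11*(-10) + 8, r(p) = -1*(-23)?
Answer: 1/723 ≈ 0.0013831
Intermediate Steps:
r(p) = 23
J(s) = 118 (J(s) = 110 + 8 = 118)
1/(d(-284, 824) + J(r(2))) = 1/(605 + 118) = 1/723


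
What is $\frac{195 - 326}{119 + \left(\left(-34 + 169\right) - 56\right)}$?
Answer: $- \frac{131}{198} \approx -0.66162$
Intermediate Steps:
$\frac{195 - 326}{119 + \left(\left(-34 + 169\right) - 56\right)} = - \frac{131}{119 + \left(135 - 56\right)} = - \frac{131}{119 + 79} = - \frac{131}{198}$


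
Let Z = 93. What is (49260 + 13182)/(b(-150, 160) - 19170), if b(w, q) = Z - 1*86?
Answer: -62442/19163 ≈ -3.2585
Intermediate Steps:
b(w, q) = 7 (b(w, q) = 93 - 1*86 = 93 - 86 = 7)
(49260 + 13182)/(b(-150, 160) - 19170) = (49260 + 13182)/(7 - 19170) = 62442/(-19163) = 62442*(-1/19163) = -62442/19163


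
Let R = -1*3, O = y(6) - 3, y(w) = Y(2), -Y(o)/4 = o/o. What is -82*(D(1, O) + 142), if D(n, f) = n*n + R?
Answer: -11480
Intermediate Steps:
Y(o) = -4 (Y(o) = -4*o/o = -4*1 = -4)
y(w) = -4
O = -7 (O = -4 - 3 = -7)
R = -3
D(n, f) = -3 + n² (D(n, f) = n*n - 3 = n² - 3 = -3 + n²)
-82*(D(1, O) + 142) = -82*((-3 + 1²) + 142) = -82*((-3 + 1) + 142) = -82*(-2 + 142) = -82*140 = -11480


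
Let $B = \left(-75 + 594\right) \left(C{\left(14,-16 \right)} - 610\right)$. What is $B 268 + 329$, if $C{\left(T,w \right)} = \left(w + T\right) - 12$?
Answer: $-86793079$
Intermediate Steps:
$C{\left(T,w \right)} = -12 + T + w$ ($C{\left(T,w \right)} = \left(T + w\right) - 12 = -12 + T + w$)
$B = -323856$ ($B = \left(-75 + 594\right) \left(\left(-12 + 14 - 16\right) - 610\right) = 519 \left(-14 - 610\right) = 519 \left(-624\right) = -323856$)
$B 268 + 329 = \left(-323856\right) 268 + 329 = -86793408 + 329 = -86793079$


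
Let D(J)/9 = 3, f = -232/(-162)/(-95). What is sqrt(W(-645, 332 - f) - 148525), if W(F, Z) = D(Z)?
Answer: I*sqrt(148498) ≈ 385.35*I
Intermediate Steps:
f = -116/7695 (f = -232*(-1/162)*(-1/95) = (116/81)*(-1/95) = -116/7695 ≈ -0.015075)
D(J) = 27 (D(J) = 9*3 = 27)
W(F, Z) = 27
sqrt(W(-645, 332 - f) - 148525) = sqrt(27 - 148525) = sqrt(-148498) = I*sqrt(148498)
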